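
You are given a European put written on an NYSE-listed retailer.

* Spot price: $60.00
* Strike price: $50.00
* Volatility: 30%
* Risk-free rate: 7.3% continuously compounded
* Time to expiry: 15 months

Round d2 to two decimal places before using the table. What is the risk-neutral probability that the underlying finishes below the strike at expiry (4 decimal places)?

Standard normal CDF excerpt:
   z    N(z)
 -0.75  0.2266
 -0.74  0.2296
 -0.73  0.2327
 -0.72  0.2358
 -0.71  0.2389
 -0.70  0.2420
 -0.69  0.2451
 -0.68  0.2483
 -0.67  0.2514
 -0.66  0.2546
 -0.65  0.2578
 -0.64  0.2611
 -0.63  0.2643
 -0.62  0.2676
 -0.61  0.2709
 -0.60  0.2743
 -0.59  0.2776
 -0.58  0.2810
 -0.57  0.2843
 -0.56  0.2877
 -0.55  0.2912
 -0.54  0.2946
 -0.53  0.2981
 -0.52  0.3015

0.2578

T = 1.25;  σ√T = 0.3354
ln(S/K) + (r + σ²/2)T = ln(60/50) + (0.073 + 0.3²/2)·1.25 = 0.1823 + 0.1475 = 0.3298
d₁ = 0.3298 / 0.3354 = 0.9833 which rounds to 0.98
d₂ = d₁ − σ√T = 0.9833 − 0.3354 = 0.6479 which rounds to 0.65
Pr(exercise) under Q = N(−d₂) = N(-0.65) = 0.2578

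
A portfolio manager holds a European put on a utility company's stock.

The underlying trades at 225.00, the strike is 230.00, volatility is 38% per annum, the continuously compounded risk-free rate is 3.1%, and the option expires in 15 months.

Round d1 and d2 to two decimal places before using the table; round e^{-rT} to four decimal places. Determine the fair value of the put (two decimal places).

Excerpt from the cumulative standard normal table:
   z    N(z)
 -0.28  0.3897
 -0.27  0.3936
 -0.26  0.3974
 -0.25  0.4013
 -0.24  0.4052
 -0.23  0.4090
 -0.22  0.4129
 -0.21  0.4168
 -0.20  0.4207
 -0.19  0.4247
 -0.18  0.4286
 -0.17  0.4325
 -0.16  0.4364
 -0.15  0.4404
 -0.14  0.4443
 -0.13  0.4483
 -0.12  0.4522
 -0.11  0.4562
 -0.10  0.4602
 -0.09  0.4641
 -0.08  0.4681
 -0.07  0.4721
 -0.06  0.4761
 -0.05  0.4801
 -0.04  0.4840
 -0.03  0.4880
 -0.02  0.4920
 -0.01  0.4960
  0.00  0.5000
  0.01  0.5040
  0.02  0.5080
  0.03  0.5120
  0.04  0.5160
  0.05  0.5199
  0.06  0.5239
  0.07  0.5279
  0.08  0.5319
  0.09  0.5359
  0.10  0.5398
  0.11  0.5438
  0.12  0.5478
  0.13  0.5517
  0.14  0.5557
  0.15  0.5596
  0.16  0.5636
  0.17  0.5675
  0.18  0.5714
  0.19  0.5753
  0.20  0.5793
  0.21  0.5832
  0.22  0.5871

35.27

σ√T = 0.38 × 1.1180 = 0.4249
d₁ = [ln(225/230) + (0.031 + 0.38²/2)·1.25] / 0.4249 = [-0.0220 + 0.1290] / 0.4249 = 0.2519 which rounds to 0.25
d₂ = d₁ − σ√T = 0.2519 − 0.4249 = -0.1730 which rounds to -0.17
e^(−rT) = e^(−0.031·1.25) = 0.9620
N(−d₂) = N(0.17) = 0.5675;  N(−d₁) = N(-0.25) = 0.4013
P = 230·0.9620·0.5675 − 225·0.4013 = 125.5650 − 90.2925 = 35.2725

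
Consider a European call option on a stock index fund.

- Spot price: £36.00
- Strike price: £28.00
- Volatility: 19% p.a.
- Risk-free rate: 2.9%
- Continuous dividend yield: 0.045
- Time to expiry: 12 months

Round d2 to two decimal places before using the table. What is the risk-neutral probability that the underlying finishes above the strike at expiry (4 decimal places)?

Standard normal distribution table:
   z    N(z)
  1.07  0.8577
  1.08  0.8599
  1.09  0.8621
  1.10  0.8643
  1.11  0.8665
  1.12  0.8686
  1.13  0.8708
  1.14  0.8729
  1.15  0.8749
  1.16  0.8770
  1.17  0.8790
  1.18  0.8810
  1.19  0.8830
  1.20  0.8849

0.8729

σ√T = 0.19·√1 = 0.1900
ln(S/K) + (r − q + σ²/2)T = ln(36/28) + (0.029 − 0.045 + 0.19²/2)·1 = 0.2513 + 0.0021 = 0.2534
d₁ = 0.2534 / 0.1900 = 1.3335 → 1.33
d₂ = d₁ − σ√T = 1.3335 − 0.1900 = 1.1435 → 1.14
Pr(exercise) under Q = N(d₂) = 0.8729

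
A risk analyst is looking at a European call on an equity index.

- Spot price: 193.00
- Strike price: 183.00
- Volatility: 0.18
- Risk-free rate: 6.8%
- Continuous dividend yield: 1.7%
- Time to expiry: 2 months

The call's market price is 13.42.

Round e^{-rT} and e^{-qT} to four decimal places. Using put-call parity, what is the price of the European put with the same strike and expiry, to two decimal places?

e^(−qT) = e^(−0.017·0.1667) = 0.9972;  e^(−rT) = e^(−0.068·0.1667) = 0.9887
Put-call parity: C − P = S·e^(−qT) − K·e^(−rT) = 193·0.9972 − 183·0.9887 = 192.4596 − 180.9321 = 11.5275
P = C − (C − P) = 13.42 − (11.5275) = 1.8925

1.89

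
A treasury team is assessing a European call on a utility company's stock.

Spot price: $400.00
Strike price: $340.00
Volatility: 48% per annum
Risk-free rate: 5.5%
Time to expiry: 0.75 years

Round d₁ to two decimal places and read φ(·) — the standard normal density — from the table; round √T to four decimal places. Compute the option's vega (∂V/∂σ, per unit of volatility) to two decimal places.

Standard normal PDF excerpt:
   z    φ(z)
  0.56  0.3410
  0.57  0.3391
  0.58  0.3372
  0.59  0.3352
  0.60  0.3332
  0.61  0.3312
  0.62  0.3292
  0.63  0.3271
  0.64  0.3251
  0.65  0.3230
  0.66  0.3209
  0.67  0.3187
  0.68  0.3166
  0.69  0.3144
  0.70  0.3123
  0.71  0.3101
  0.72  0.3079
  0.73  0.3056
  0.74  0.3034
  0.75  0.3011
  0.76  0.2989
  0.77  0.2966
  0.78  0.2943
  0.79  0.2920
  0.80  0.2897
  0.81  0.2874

σ√T = 0.48 × 0.8660 = 0.4157
d₁ = [ln(400/340) + (0.055 + 0.48²/2)·0.75] / 0.4157 = [0.1625 + 0.1276] / 0.4157 = 0.6980 → 0.70
√T = √0.75 = 0.8660
φ(d₁) = φ(0.70) = 0.3123
vega = S·φ(d₁)·√T = 400·0.3123·0.8660 = 108.1807

108.18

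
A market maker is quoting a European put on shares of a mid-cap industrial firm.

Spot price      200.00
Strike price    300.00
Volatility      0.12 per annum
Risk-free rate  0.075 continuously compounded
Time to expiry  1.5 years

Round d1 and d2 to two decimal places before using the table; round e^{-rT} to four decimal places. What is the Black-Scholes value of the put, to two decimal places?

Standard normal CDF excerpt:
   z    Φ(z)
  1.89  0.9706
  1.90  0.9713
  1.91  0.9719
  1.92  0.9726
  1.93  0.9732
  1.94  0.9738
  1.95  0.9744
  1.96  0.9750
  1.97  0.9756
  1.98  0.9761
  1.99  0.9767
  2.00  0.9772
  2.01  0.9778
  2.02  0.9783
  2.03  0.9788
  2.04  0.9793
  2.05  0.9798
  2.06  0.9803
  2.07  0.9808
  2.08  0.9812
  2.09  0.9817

σ√T = 0.12·√1.5 = 0.1470
d₁ = [ln(200/300) + (0.075 + ½·0.12²)·1.5] / (σ√T) = (-0.4055 + 0.1233) / 0.1470 = -1.9199 ≈ -1.92
d₂ = -1.9199 − 0.1470 = -2.0669 ≈ -2.07
exp(−rT) = exp(−0.075·1.5) = 0.8936
N(−d₂) = N(2.07) = 0.9808;  N(−d₁) = N(1.92) = 0.9726
P = 300·0.8936·0.9808 − 200·0.9726 = 262.9329 − 194.5200 = 68.4129

68.41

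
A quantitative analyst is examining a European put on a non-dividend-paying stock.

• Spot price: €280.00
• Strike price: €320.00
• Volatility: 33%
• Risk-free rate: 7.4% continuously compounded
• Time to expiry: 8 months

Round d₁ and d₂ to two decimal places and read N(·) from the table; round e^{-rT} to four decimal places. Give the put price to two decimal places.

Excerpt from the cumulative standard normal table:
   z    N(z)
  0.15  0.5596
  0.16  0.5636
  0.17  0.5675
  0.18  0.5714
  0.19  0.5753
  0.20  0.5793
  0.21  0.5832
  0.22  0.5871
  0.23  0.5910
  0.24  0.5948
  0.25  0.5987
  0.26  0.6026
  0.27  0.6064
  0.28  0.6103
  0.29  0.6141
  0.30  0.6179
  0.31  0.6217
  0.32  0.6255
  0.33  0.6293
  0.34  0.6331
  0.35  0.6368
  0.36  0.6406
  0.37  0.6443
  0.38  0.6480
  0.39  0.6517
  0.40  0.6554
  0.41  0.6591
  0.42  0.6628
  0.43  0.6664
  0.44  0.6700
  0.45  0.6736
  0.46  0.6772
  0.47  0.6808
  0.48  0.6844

T = 0.6667;  σ√T = 0.2694
d₁ = [ln(280/320) + (0.074 + ½·0.33²)·0.6667] / (σ√T) = (-0.1335 + 0.0856) / 0.2694 = -0.1778 ⇒ -0.18
d₂ = -0.1778 − 0.2694 = -0.4472 ⇒ -0.45
exp(−rT) = exp(−0.074·0.6667) = 0.9519
N(−d₂) = N(0.45) = 0.6736;  N(−d₁) = N(0.18) = 0.5714
P = 320·0.9519·0.6736 − 280·0.5714 = 205.1839 − 159.9920 = 45.1919

€45.19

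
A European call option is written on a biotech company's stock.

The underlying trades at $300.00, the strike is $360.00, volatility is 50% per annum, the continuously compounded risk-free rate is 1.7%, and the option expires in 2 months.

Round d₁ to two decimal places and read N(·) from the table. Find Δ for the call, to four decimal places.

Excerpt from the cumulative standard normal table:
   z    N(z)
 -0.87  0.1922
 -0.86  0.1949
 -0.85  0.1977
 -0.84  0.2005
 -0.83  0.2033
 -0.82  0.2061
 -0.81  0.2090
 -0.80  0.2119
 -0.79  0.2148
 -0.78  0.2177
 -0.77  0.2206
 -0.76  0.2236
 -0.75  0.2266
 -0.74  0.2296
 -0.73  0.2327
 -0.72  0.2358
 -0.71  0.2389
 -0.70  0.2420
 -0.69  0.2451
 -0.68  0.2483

0.2177

T = 0.1667;  σ√T = 0.2041
ln(S/K) + (r + σ²/2)T = ln(300/360) + (0.017 + 0.5²/2)·0.1667 = -0.1823 + 0.0237 = -0.1587
d₁ = -0.1587 / 0.2041 = -0.7772 which rounds to -0.78
N(d₁) = N(-0.78) = 0.2177
Δ_call = N(d₁) = 0.2177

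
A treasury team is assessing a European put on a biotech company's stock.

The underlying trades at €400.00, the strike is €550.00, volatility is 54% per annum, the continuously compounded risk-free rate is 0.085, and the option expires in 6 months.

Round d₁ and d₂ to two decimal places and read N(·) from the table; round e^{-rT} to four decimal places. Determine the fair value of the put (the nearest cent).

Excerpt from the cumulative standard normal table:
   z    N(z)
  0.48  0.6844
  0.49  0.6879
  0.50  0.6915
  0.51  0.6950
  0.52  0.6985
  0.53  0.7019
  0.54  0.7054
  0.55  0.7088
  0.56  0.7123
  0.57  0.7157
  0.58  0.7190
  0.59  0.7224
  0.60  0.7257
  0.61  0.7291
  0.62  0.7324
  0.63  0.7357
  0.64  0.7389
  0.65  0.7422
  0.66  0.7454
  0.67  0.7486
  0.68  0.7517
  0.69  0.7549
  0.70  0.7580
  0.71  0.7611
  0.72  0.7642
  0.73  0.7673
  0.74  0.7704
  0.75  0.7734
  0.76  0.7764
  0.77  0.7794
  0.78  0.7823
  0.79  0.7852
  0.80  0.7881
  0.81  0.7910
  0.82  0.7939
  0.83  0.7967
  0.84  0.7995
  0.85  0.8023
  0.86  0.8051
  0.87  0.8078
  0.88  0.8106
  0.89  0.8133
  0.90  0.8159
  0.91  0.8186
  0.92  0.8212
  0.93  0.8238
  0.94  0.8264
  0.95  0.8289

€150.74

σ√T = 0.54·√0.5 = 0.3818
d₁ = [ln(400/550) + (0.085 + 0.54²/2)·0.5] / 0.3818 = [-0.3185 + 0.1154] / 0.3818 = -0.5318 ⇒ -0.53
d₂ = d₁ − σ√T = -0.5318 − 0.3818 = -0.9136 ⇒ -0.91
e^(−rT) = e^(−0.085·0.5) = 0.9584
N(−d₂) = N(0.91) = 0.8186;  N(−d₁) = N(0.53) = 0.7019
P = 550·0.9584·0.8186 − 400·0.7019 = 431.5004 − 280.7600 = 150.7404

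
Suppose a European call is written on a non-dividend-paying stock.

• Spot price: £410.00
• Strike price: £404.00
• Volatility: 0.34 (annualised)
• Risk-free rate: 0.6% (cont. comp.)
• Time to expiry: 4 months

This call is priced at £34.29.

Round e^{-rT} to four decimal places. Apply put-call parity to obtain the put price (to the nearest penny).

exp(−rT) = exp(−0.006·0.3333) = 0.9980
Put-call parity: C − P = S − K·e^(−rT) = 410 − 404·0.9980 = 410 − 403.1920 = 6.8080
P = C − (C − P) = 34.29 − (6.8080) = 27.4820

£27.48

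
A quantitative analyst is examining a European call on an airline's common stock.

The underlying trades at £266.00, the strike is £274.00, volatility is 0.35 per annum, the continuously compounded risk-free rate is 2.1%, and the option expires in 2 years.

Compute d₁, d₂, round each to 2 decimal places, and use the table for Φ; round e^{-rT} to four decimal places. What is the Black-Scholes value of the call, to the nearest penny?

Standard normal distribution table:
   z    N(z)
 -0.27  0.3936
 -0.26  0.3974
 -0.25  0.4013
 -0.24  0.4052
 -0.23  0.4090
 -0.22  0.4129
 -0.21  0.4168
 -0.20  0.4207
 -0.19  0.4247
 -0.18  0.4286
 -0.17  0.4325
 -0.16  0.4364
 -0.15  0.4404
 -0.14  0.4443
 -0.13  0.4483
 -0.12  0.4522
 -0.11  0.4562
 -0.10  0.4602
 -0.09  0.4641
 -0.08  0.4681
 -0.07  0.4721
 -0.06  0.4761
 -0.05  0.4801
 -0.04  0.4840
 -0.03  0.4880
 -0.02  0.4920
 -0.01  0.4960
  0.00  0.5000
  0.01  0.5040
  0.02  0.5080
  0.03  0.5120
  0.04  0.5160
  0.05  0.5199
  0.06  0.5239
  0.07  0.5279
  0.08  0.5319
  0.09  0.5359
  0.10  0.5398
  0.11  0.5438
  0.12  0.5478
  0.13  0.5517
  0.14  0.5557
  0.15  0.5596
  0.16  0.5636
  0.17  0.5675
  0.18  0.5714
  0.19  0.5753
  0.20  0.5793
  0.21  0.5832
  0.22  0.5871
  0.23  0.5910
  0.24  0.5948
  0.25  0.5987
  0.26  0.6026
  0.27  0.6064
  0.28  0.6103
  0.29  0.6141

T = 2;  σ√T = 0.4950
ln(S/K) + (r + σ²/2)T = ln(266/274) + (0.021 + 0.35²/2)·2 = -0.0296 + 0.1645 = 0.1349
d₁ = 0.1349 / 0.4950 = 0.2725 → 0.27
d₂ = d₁ − σ√T = 0.2725 − 0.4950 = -0.2225 → -0.22
e^(−rT) = e^(−0.021·2) = 0.9589
N(d₁) = N(0.27) = 0.6064;  N(d₂) = N(-0.22) = 0.4129
C = 266·0.6064 − 274·0.9589·0.4129 = 161.3024 − 108.4848 = 52.8176

£52.82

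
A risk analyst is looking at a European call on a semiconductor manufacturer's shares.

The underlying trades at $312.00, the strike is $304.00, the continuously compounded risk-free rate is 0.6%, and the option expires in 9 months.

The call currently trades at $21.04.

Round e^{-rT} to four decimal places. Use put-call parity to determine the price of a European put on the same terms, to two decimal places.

$11.67

e^(−rT) = e^(−0.006·0.75) = 0.9955
Put-call parity: C − P = S − K·e^(−rT) = 312 − 304·0.9955 = 312 − 302.6320 = 9.3680
P = C − (C − P) = 21.04 − (9.3680) = 11.6720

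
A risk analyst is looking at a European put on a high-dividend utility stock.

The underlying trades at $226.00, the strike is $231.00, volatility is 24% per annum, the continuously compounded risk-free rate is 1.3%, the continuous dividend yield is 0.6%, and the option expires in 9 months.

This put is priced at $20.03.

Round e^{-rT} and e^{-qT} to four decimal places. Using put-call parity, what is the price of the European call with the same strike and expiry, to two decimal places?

exp(−qT) = exp(−0.006·0.75) = 0.9955;  exp(−rT) = exp(−0.013·0.75) = 0.9903
Put-call parity: C − P = S·e^(−qT) − K·e^(−rT) = 226·0.9955 − 231·0.9903 = 224.9830 − 228.7593 = -3.7763
C = P + (C − P) = 20.03 + (-3.7763) = 16.2537

$16.25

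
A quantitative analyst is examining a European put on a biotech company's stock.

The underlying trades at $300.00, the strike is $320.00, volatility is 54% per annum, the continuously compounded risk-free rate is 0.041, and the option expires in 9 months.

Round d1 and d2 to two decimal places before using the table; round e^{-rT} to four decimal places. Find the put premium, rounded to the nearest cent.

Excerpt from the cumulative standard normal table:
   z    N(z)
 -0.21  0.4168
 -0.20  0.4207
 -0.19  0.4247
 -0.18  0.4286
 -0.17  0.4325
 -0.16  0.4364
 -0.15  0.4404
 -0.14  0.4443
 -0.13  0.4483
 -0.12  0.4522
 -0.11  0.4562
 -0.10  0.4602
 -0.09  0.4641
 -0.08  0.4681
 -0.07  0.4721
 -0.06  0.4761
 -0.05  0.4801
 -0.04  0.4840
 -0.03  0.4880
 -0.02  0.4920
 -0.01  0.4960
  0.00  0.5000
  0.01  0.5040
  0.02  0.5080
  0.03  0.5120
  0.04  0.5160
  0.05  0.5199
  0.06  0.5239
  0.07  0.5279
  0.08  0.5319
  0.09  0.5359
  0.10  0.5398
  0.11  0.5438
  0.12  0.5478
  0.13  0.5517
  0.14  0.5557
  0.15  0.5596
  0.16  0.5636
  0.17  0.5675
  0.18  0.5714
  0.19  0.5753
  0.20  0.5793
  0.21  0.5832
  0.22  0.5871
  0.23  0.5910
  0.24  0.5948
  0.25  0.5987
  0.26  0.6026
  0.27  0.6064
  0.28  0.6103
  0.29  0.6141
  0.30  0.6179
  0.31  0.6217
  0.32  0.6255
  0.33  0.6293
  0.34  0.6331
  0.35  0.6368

$62.00

T = 0.75;  σ√T = 0.4677
d₁ = [ln(300/320) + (0.041 + 0.54²/2)·0.75] / 0.4677 = [-0.0645 + 0.1401] / 0.4677 = 0.1616 ≈ 0.16
d₂ = d₁ − σ√T = 0.1616 − 0.4677 = -0.3061 ≈ -0.31
exp(−rT) = exp(−0.041·0.75) = 0.9697
N(−d₂) = N(0.31) = 0.6217;  N(−d₁) = N(-0.16) = 0.4364
P = 320·0.9697·0.6217 − 300·0.4364 = 192.9160 − 130.9200 = 61.9960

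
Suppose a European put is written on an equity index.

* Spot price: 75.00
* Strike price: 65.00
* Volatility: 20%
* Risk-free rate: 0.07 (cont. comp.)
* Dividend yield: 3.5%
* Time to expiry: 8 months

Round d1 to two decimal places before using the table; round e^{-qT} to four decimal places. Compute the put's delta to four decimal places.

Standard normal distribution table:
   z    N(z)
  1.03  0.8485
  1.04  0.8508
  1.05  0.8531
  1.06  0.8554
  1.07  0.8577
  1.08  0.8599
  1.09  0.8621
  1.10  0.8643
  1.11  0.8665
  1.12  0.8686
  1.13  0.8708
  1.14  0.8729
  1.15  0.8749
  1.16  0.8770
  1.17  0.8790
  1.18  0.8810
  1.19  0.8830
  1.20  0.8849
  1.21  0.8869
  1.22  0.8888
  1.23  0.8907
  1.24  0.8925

σ√T = 0.2·√0.6667 = 0.1633
d₁ = [ln(75/65) + (0.07 − 0.035 + 0.2²/2)·0.6667] / 0.1633 = [0.1431 + 0.0367] / 0.1633 = 1.1008 ⇒ 1.10
N(d₁) = N(1.10) = 0.8643
Δ_put = e^(−qT)·(N(d₁) − 1) = 0.9769·(0.8643 − 1) = -0.1326

-0.1326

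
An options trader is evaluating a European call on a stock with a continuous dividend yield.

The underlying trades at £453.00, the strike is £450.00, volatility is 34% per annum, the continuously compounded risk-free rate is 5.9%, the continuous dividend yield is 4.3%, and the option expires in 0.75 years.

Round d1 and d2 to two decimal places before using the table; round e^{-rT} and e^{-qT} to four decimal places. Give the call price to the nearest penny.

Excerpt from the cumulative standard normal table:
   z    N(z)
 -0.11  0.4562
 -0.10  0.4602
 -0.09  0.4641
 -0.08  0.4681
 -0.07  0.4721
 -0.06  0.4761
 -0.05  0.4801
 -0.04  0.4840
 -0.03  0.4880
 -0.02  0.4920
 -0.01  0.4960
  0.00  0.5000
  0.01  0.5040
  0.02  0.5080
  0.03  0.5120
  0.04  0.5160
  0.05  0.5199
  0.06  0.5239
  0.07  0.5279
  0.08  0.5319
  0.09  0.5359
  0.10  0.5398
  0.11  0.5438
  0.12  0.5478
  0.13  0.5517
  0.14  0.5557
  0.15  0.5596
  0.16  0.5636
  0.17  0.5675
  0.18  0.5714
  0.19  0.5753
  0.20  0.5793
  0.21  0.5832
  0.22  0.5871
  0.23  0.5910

£54.29

σ√T = 0.34 × 0.8660 = 0.2944
ln(S/K) + (r − q + σ²/2)T = ln(453/450) + (0.059 − 0.043 + 0.34²/2)·0.75 = 0.0066 + 0.0554 = 0.0620
d₁ = 0.0620 / 0.2944 = 0.2105 → 0.21
d₂ = d₁ − σ√T = 0.2105 − 0.2944 = -0.0839 → -0.08
exp(−qT) = exp(−0.043·0.75) = 0.9683;  exp(−rT) = exp(−0.059·0.75) = 0.9567
C = 453·0.9683·N(0.21) − 450·0.9567·N(-0.08) = 453·0.9683·0.5832 − 450·0.9567·0.4681 = 255.8148 − 201.5241 = 54.2907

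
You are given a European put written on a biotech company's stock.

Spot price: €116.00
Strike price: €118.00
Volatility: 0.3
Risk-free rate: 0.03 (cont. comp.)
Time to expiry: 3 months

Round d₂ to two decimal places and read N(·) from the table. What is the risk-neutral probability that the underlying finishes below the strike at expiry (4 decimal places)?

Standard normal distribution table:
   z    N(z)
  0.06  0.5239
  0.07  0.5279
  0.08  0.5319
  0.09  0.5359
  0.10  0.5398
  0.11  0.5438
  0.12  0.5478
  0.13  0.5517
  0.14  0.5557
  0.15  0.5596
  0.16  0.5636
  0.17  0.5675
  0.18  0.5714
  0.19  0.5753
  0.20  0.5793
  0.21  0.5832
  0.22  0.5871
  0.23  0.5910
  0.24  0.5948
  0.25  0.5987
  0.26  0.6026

0.5557

σ√T = 0.3·√0.25 = 0.1500
d₁ = [ln(116/118) + (0.03 + 0.3²/2)·0.25] / 0.1500 = [-0.0171 + 0.0187] / 0.1500 = 0.0110 ⇒ 0.01
d₂ = d₁ − σ√T = 0.0110 − 0.1500 = -0.1390 ⇒ -0.14
Risk-neutral Pr[S_T < K] = N(−d₂) = N(0.14) = 0.5557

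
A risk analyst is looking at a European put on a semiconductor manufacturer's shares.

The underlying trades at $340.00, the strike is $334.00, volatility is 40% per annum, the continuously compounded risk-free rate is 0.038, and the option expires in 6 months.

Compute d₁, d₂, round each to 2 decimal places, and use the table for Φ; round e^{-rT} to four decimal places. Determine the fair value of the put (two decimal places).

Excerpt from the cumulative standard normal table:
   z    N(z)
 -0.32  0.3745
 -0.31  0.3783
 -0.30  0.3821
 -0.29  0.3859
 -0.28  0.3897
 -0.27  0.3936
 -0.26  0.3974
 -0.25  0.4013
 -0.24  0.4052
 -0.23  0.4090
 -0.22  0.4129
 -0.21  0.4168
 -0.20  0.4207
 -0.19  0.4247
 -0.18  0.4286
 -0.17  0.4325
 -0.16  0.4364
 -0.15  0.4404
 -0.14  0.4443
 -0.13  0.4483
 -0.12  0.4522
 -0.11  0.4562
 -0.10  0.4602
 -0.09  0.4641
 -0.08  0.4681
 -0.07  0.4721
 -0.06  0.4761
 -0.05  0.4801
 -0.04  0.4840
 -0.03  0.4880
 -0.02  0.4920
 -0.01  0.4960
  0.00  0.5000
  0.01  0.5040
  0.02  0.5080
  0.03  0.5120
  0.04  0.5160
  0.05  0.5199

$31.35

σ√T = 0.4·√0.5 = 0.2828
d₁ = [ln(340/334) + (0.038 + ½·0.4²)·0.5] / (σ√T) = (0.0178 + 0.0590) / 0.2828 = 0.2715 → 0.27
d₂ = 0.2715 − 0.2828 = -0.0113 → -0.01
exp(−rT) = exp(−0.038·0.5) = 0.9812
N(−d₂) = N(0.01) = 0.5040;  N(−d₁) = N(-0.27) = 0.3936
P = 334·0.9812·0.5040 − 340·0.3936 = 165.1713 − 133.8240 = 31.3473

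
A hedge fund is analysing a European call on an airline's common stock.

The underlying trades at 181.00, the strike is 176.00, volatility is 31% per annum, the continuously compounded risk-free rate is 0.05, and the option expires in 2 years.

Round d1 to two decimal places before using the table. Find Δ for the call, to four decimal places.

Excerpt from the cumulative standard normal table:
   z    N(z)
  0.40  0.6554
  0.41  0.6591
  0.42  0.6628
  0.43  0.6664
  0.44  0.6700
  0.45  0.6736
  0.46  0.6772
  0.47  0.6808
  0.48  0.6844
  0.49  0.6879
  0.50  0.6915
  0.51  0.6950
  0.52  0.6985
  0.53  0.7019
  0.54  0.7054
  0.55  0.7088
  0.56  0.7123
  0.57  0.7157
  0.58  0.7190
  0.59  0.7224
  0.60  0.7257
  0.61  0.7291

σ√T = 0.31·√2 = 0.4384
d₁ = [ln(181/176) + (0.05 + 0.31²/2)·2] / 0.4384 = [0.0280 + 0.1961] / 0.4384 = 0.5112 which rounds to 0.51
N(d₁) = N(0.51) = 0.6950
Δ_call = N(d₁) = 0.6950

0.6950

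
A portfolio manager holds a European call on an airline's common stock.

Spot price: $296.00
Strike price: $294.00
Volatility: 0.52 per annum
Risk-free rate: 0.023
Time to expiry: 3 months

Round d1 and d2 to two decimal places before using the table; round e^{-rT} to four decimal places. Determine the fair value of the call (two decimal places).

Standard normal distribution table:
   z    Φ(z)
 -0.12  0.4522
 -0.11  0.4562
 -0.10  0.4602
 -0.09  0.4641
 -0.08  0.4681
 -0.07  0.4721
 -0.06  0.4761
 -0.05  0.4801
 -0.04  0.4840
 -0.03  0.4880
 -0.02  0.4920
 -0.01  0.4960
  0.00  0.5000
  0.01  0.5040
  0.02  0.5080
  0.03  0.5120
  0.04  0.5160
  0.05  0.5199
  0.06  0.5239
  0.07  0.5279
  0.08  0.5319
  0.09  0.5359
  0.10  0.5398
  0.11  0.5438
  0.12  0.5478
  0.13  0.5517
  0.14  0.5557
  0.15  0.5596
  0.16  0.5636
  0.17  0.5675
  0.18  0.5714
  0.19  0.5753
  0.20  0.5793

T = 0.25;  σ√T = 0.2600
d₁ = [ln(296/294) + (0.023 + 0.52²/2)·0.25] / 0.2600 = [0.0068 + 0.0396] / 0.2600 = 0.1782 ≈ 0.18
d₂ = d₁ − σ√T = 0.1782 − 0.2600 = -0.0818 ≈ -0.08
e^(−rT) = e^(−0.023·0.25) = 0.9943
C = 296·N(0.18) − 294·0.9943·N(-0.08) = 296·0.5714 − 294·0.9943·0.4681 = 169.1344 − 136.8370 = 32.2974

$32.30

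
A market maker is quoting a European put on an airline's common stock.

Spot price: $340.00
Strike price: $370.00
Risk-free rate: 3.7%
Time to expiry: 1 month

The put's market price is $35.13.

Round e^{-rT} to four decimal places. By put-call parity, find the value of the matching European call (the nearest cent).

$6.28

e^(−rT) = e^(−0.037·0.08333) = 0.9969
Put-call parity: C − P = S − K·e^(−rT) = 340 − 370·0.9969 = 340 − 368.8530 = -28.8530
C = P + (C − P) = 35.13 + (-28.8530) = 6.2770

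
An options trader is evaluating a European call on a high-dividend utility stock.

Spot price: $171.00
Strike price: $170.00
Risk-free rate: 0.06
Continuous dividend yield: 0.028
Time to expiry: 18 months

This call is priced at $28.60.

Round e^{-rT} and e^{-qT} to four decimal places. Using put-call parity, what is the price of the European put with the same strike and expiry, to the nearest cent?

$19.99

e^(−qT) = e^(−0.028·1.5) = 0.9589;  e^(−rT) = e^(−0.06·1.5) = 0.9139
Put-call parity: C − P = S·e^(−qT) − K·e^(−rT) = 171·0.9589 − 170·0.9139 = 163.9719 − 155.3630 = 8.6089
P = C − (C − P) = 28.60 − (8.6089) = 19.9911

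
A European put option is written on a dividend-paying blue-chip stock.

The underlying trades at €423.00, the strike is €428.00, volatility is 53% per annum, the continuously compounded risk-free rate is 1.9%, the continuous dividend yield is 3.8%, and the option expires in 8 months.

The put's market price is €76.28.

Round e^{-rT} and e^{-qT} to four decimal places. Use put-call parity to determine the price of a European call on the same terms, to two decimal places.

exp(−qT) = exp(−0.038·0.6667) = 0.9750;  exp(−rT) = exp(−0.019·0.6667) = 0.9874
Put-call parity: C − P = S·e^(−qT) − K·e^(−rT) = 423·0.9750 − 428·0.9874 = 412.4250 − 422.6072 = -10.1822
C = P + (C − P) = 76.28 + (-10.1822) = 66.0978

€66.10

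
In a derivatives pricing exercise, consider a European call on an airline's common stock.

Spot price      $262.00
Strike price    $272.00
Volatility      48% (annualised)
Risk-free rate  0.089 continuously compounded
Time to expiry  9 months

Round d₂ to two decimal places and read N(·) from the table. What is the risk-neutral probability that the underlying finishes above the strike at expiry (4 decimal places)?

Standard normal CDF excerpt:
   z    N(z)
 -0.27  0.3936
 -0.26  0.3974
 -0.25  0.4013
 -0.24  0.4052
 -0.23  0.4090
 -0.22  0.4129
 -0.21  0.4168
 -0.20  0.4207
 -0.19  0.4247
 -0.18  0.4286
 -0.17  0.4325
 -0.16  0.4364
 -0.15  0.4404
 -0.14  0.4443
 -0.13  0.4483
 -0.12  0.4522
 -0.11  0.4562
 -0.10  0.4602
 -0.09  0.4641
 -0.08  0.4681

T = 0.75;  σ√T = 0.4157
d₁ = [ln(262/272) + (0.089 + 0.48²/2)·0.75] / 0.4157 = [-0.0375 + 0.1532] / 0.4157 = 0.2783 → 0.28
d₂ = d₁ − σ√T = 0.2783 − 0.4157 = -0.1374 → -0.14
Pr(exercise) under Q = N(d₂) = 0.4443

0.4443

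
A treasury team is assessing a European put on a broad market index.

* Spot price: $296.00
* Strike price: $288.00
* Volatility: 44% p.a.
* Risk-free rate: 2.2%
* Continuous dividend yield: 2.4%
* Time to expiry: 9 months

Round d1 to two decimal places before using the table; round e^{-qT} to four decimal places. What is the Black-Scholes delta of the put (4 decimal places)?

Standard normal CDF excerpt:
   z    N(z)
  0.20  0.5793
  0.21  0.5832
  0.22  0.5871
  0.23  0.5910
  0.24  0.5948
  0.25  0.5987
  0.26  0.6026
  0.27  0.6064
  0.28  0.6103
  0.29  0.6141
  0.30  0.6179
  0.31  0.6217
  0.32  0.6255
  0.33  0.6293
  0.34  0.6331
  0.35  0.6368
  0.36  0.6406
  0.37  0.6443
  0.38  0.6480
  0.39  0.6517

T = 0.75;  σ√T = 0.3811
d₁ = [ln(296/288) + (0.022 − 0.024 + 0.44²/2)·0.75] / 0.3811 = [0.0274 + 0.0711] / 0.3811 = 0.2585 → 0.26
N(d₁) = N(0.26) = 0.6026
Δ_put = exp(−qT)·(N(d₁) − 1) = 0.9822·(0.6026 − 1) = -0.3903

-0.3903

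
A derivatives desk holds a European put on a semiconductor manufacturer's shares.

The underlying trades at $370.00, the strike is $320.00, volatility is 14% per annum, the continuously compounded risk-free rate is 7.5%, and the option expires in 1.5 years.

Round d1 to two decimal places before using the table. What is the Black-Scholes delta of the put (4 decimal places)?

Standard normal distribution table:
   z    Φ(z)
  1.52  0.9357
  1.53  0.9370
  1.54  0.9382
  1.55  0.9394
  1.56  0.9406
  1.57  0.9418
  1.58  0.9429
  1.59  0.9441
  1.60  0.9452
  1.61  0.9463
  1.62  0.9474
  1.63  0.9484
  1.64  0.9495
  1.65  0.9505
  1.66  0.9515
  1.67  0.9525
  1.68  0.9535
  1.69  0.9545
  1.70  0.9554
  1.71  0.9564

σ√T = 0.14·√1.5 = 0.1715
d₁ = [ln(370/320) + (0.075 + ½·0.14²)·1.5] / (σ√T) = (0.1452 + 0.1272) / 0.1715 = 1.5886 ≈ 1.59
N(d₁) = N(1.59) = 0.9441
Δ_put = N(d₁) − 1 = 0.9441 − 1 = -0.0559

-0.0559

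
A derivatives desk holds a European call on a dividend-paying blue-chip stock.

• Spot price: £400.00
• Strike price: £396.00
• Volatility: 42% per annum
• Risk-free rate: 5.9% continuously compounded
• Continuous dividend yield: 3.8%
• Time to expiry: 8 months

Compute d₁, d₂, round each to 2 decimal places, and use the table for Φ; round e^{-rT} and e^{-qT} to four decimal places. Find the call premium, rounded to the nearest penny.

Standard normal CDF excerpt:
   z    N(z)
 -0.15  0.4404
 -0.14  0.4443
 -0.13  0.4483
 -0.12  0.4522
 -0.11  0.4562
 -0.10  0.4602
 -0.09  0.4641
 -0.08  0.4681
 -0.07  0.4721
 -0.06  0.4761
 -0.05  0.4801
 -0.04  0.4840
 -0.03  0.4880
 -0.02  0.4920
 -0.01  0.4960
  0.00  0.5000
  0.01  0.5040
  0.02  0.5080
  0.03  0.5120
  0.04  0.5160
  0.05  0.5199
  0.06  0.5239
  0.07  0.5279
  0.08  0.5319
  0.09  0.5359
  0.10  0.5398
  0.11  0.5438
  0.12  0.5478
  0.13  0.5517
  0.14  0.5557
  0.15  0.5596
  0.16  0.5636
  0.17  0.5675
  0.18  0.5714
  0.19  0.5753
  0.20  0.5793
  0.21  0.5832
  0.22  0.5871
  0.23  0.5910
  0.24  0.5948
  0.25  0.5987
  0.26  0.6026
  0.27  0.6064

£56.77

T = 0.6667;  σ√T = 0.3429
d₁ = [ln(400/396) + (0.059 − 0.038 + 0.42²/2)·0.6667] / 0.3429 = [0.0101 + 0.0728] / 0.3429 = 0.2416 → 0.24
d₂ = d₁ − σ√T = 0.2416 − 0.3429 = -0.1013 → -0.10
exp(−qT) = exp(−0.038·0.6667) = 0.9750;  exp(−rT) = exp(−0.059·0.6667) = 0.9614
N(d₁) = N(0.24) = 0.5948;  N(d₂) = N(-0.10) = 0.4602
C = 400·0.9750·0.5948 − 396·0.9614·0.4602 = 231.9720 − 175.2048 = 56.7672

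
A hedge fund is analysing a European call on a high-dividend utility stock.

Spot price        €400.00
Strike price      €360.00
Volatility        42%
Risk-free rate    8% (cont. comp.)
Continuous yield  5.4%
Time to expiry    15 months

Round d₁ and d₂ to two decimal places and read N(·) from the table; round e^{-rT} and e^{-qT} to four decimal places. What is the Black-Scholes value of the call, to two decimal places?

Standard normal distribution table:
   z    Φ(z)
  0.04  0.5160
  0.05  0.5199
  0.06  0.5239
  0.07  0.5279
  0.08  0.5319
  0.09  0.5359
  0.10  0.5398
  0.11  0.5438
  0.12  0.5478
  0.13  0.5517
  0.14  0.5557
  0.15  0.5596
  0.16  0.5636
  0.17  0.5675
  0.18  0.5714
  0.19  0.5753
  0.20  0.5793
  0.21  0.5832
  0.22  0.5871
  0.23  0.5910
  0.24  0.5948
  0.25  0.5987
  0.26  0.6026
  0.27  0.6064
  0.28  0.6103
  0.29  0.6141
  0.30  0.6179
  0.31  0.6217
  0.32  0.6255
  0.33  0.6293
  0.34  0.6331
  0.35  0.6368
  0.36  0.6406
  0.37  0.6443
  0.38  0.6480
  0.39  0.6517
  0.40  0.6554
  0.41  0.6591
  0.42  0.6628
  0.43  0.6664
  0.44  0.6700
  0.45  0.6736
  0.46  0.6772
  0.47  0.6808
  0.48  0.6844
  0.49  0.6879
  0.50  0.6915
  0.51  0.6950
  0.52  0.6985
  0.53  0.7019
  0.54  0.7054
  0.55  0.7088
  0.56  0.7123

€91.78

σ√T = 0.42·√1.25 = 0.4696
d₁ = [ln(400/360) + (0.08 − 0.054 + 0.42²/2)·1.25] / 0.4696 = [0.1054 + 0.1427] / 0.4696 = 0.5284 ≈ 0.53
d₂ = d₁ − σ√T = 0.5284 − 0.4696 = 0.0588 ≈ 0.06
e^(−qT) = e^(−0.054·1.25) = 0.9347;  e^(−rT) = e^(−0.08·1.25) = 0.9048
C = 400·0.9347·N(0.53) − 360·0.9048·N(0.06) = 400·0.9347·0.7019 − 360·0.9048·0.5239 = 262.4264 − 170.6489 = 91.7775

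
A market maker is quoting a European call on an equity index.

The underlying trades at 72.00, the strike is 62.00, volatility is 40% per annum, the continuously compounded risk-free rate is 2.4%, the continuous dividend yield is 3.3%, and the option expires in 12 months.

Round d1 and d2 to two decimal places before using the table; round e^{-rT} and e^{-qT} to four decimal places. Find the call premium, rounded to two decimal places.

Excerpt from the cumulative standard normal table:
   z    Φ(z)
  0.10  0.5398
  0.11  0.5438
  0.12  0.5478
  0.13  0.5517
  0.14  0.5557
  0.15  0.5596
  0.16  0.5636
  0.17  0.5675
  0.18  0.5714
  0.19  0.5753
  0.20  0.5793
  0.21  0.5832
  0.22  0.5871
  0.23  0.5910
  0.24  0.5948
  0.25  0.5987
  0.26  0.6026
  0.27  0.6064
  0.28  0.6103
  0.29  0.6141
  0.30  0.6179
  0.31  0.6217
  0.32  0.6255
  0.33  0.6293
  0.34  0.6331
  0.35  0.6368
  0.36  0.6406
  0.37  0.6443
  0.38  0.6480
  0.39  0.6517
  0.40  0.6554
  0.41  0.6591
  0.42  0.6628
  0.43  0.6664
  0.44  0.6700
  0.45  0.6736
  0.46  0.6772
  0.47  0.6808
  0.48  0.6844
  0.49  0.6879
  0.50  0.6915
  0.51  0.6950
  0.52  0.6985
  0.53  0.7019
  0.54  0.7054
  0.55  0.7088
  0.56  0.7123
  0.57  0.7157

15.50

T = 1;  σ√T = 0.4000
ln(S/K) + (r − q + σ²/2)T = ln(72/62) + (0.024 − 0.033 + 0.4²/2)·1 = 0.1495 + 0.0710 = 0.2205
d₁ = 0.2205 / 0.4000 = 0.5513 ≈ 0.55
d₂ = d₁ − σ√T = 0.5513 − 0.4000 = 0.1513 ≈ 0.15
e^(−qT) = e^(−0.033·1) = 0.9675;  e^(−rT) = e^(−0.024·1) = 0.9763
C = 72·0.9675·N(0.55) − 62·0.9763·N(0.15) = 72·0.9675·0.7088 − 62·0.9763·0.5596 = 49.3750 − 33.8729 = 15.5021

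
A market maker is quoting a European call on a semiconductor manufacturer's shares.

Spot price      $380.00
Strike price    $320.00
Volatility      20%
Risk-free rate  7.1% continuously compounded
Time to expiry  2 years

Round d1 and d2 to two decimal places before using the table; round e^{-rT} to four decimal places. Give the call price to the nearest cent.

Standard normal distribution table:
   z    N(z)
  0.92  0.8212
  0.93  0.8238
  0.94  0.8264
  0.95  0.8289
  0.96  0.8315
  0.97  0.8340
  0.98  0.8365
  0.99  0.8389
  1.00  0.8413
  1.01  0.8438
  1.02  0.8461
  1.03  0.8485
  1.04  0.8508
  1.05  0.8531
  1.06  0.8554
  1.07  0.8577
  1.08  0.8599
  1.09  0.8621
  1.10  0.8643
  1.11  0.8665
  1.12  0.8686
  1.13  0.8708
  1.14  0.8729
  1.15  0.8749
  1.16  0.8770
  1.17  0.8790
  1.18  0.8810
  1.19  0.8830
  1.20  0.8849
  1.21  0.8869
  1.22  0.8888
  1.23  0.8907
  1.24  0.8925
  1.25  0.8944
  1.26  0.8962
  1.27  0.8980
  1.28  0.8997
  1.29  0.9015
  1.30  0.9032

σ√T = 0.2·√2 = 0.2828
d₁ = [ln(380/320) + (0.071 + 0.2²/2)·2] / 0.2828 = [0.1719 + 0.1820] / 0.2828 = 1.2510 ⇒ 1.25
d₂ = d₁ − σ√T = 1.2510 − 0.2828 = 0.9682 ⇒ 0.97
exp(−rT) = exp(−0.071·2) = 0.8676
N(d₁) = N(1.25) = 0.8944;  N(d₂) = N(0.97) = 0.8340
C = 380·0.8944 − 320·0.8676·0.8340 = 339.8720 − 231.5451 = 108.3269

$108.33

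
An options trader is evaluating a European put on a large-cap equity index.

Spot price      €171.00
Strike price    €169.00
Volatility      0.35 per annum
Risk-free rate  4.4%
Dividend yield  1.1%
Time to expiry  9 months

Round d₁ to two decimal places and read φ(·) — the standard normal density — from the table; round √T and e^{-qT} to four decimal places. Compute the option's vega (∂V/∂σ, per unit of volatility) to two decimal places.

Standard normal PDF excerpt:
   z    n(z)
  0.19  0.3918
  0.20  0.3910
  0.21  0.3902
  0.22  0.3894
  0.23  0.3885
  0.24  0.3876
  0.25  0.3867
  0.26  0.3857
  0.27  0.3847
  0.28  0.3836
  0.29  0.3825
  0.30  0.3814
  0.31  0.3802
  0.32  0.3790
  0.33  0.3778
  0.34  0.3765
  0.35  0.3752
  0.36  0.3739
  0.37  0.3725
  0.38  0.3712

σ√T = 0.35·√0.75 = 0.3031
ln(S/K) + (r − q + σ²/2)T = ln(171/169) + (0.044 − 0.011 + 0.35²/2)·0.75 = 0.0118 + 0.0707 = 0.0825
d₁ = 0.0825 / 0.3031 = 0.2720 ≈ 0.27
√T = √0.75 = 0.8660
φ(d₁) = φ(0.27) = 0.3847
e^(−qT) = e^(−0.011·0.75) = 0.9918
vega = S·e^(−qT)·φ(d₁)·√T = 171·0.9918·0.3847·0.8660 = 56.5015

56.50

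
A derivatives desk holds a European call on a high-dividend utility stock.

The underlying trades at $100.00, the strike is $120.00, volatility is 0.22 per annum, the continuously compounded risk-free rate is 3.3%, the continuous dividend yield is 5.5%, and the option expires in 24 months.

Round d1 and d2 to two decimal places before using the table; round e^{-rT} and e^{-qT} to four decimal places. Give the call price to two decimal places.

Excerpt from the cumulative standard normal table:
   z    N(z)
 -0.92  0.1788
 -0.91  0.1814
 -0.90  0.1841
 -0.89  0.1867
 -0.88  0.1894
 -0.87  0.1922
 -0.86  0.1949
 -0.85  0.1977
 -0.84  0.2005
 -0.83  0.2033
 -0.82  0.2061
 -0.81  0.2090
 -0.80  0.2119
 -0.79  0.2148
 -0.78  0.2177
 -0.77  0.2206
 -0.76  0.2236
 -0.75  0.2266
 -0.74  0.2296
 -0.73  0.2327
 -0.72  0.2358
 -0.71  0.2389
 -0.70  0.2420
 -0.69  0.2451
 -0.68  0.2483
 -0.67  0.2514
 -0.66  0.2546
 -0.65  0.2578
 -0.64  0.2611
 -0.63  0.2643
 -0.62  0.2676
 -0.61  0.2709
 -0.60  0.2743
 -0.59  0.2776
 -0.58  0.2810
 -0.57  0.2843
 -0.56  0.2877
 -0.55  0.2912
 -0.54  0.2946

T = 2;  σ√T = 0.3111
ln(S/K) + (r − q + σ²/2)T = ln(100/120) + (0.033 − 0.055 + 0.22²/2)·2 = -0.1823 + 0.0044 = -0.1779
d₁ = -0.1779 / 0.3111 = -0.5719 → -0.57
d₂ = d₁ − σ√T = -0.5719 − 0.3111 = -0.8830 → -0.88
exp(−qT) = exp(−0.055·2) = 0.8958;  exp(−rT) = exp(−0.033·2) = 0.9361
C = 100·0.8958·N(-0.57) − 120·0.9361·N(-0.88) = 100·0.8958·0.2843 − 120·0.9361·0.1894 = 25.4676 − 21.2757 = 4.1919

$4.19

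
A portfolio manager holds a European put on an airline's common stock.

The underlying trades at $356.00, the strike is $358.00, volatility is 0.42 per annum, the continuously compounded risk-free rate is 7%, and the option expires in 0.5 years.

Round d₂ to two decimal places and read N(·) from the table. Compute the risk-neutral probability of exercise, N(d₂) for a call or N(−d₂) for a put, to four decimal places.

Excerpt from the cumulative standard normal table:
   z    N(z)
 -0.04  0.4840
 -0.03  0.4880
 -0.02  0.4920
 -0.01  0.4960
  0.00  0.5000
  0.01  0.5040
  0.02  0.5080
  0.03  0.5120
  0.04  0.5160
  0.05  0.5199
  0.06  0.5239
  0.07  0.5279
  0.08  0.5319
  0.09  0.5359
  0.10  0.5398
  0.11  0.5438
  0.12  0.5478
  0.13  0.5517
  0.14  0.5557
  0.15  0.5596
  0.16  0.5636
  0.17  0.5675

0.5199

σ√T = 0.42 × 0.7071 = 0.2970
ln(S/K) + (r + σ²/2)T = ln(356/358) + (0.07 + 0.42²/2)·0.5 = -0.0056 + 0.0791 = 0.0735
d₁ = 0.0735 / 0.2970 = 0.2475 which rounds to 0.25
d₂ = d₁ − σ√T = 0.2475 − 0.2970 = -0.0495 which rounds to -0.05
Risk-neutral Pr[S_T < K] = N(−d₂) = N(0.05) = 0.5199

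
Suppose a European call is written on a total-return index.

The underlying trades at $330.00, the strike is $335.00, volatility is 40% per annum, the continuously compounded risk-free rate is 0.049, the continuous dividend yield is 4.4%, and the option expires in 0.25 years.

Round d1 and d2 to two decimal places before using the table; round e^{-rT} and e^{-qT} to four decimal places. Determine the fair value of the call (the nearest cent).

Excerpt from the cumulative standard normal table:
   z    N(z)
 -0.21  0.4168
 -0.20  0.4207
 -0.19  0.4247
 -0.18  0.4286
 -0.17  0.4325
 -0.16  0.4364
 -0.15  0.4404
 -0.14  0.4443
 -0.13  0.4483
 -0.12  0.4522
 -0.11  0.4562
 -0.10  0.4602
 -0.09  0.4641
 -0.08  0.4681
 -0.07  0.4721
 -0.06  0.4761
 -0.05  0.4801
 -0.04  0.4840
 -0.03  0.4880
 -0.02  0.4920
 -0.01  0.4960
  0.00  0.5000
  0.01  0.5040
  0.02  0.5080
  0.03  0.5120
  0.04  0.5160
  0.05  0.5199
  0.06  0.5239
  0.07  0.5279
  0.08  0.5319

$24.00

σ√T = 0.4 × 0.5000 = 0.2000
ln(S/K) + (r − q + σ²/2)T = ln(330/335) + (0.049 − 0.044 + 0.4²/2)·0.25 = -0.0150 + 0.0213 = 0.0062
d₁ = 0.0062 / 0.2000 = 0.0311 ≈ 0.03
d₂ = d₁ − σ√T = 0.0311 − 0.2000 = -0.1689 ≈ -0.17
e^(−qT) = e^(−0.044·0.25) = 0.9891;  e^(−rT) = e^(−0.049·0.25) = 0.9878
N(d₁) = N(0.03) = 0.5120;  N(d₂) = N(-0.17) = 0.4325
C = 330·0.9891·0.5120 − 335·0.9878·0.4325 = 167.1183 − 143.1199 = 23.9985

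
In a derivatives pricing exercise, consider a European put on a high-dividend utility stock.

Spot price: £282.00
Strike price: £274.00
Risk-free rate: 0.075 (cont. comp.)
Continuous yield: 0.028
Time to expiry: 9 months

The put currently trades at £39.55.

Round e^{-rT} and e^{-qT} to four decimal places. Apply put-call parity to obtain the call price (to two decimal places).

£56.67

e^(−qT) = e^(−0.028·0.75) = 0.9792;  e^(−rT) = e^(−0.075·0.75) = 0.9453
Put-call parity: C − P = S·e^(−qT) − K·e^(−rT) = 282·0.9792 − 274·0.9453 = 276.1344 − 259.0122 = 17.1222
C = P + (C − P) = 39.55 + (17.1222) = 56.6722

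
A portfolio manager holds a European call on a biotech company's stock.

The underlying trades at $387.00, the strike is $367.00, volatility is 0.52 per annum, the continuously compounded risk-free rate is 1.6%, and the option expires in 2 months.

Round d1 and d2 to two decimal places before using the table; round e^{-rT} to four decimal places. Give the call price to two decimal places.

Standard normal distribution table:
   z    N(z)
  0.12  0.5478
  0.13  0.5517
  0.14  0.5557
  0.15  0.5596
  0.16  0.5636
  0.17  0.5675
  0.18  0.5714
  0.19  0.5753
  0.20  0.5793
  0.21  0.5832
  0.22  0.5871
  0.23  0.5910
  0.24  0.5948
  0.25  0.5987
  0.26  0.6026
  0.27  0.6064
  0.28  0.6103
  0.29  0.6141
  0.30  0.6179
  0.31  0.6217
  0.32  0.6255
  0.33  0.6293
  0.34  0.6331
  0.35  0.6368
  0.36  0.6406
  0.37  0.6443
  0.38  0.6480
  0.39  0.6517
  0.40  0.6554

T = 0.1667;  σ√T = 0.2123
d₁ = [ln(387/367) + (0.016 + 0.52²/2)·0.1667] / 0.2123 = [0.0531 + 0.0252] / 0.2123 = 0.3687 which rounds to 0.37
d₂ = d₁ − σ√T = 0.3687 − 0.2123 = 0.1564 which rounds to 0.16
e^(−rT) = e^(−0.016·0.1667) = 0.9973
N(d₁) = N(0.37) = 0.6443;  N(d₂) = N(0.16) = 0.5636
C = 387·0.6443 − 367·0.9973·0.5636 = 249.3441 − 206.2827 = 43.0614

$43.06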